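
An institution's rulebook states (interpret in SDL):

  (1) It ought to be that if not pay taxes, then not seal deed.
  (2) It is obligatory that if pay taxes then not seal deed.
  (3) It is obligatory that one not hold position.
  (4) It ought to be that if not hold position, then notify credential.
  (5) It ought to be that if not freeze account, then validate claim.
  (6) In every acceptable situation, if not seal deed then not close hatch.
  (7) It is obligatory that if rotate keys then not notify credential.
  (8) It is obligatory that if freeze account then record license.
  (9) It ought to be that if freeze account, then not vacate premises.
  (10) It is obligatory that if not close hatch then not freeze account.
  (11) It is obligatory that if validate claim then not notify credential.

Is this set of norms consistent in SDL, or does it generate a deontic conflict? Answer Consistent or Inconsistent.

Premises 2 and 1 cover both cases: O(pay_taxes → ¬seal_deed) and O(¬pay_taxes → ¬seal_deed). Since pay_taxes ∨ ¬pay_taxes is a tautology, O(¬seal_deed) follows.
Applying K to premise 6 (O(¬seal_deed → ¬close_hatch)) and O(¬seal_deed) yields O(¬close_hatch).
Premise 10 is O(¬close_hatch → ¬freeze_account); since O(¬close_hatch), deontic closure gives O(¬freeze_account).
Applying K to premise 5 (O(¬freeze_account → validate_claim)) and O(¬freeze_account) yields O(validate_claim).
From O(validate_claim) and premise 11, O(validate_claim → ¬notify_credential), we obtain O(¬notify_credential).
The contrapositive of premise 4 (O(¬hold_position → notify_credential)) is O(¬notify_credential → hold_position), and O(¬notify_credential) is already established, so O(hold_position).
However, premise 3 gives O(¬hold_position).
We now have both O(hold_position) and O(¬hold_position) — hold_position is simultaneously obligatory and forbidden, violating the D-axiom.

Inconsistent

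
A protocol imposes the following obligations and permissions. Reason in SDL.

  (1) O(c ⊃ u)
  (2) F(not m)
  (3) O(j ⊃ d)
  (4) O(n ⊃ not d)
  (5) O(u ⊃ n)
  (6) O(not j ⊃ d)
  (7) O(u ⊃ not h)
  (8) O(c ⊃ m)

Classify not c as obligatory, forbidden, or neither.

By case analysis on j: premise 3 gives O(j ⊃ d) and premise 6 gives O(not j ⊃ d), so O(d) either way.
Premise 4 is O(n ⊃ not d); contrapositively O(d ⊃ not n). Since O(d) holds, K gives O(not n).
Premise 5, O(u ⊃ n), contraposes to O(not n ⊃ not u); with O(not n) we get O(not u).
Premise 1 is O(c ⊃ u); contrapositively O(not u ⊃ not c). Since O(not u) holds, K gives O(not c).
Premises 2, 7, 8 do not contribute to this derivation.
Hence not c is obligatory.

Obligatory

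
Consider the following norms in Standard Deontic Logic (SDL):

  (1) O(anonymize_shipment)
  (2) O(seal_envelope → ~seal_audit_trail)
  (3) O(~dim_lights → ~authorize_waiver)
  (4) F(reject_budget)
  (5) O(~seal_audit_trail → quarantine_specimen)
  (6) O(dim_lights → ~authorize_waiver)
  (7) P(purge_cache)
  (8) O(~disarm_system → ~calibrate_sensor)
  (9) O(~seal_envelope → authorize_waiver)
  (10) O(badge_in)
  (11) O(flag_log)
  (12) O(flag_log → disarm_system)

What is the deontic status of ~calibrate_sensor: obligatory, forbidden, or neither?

Neither

Premise 8 is O(~disarm_system → ~calibrate_sensor), but O(~disarm_system) is not derivable from the premises, so it does not yield O(~calibrate_sensor).
No premise or chain of K-axiom applications forces O(~calibrate_sensor), and none forces O(calibrate_sensor). So ~calibrate_sensor is neither obligatory nor forbidden under these norms.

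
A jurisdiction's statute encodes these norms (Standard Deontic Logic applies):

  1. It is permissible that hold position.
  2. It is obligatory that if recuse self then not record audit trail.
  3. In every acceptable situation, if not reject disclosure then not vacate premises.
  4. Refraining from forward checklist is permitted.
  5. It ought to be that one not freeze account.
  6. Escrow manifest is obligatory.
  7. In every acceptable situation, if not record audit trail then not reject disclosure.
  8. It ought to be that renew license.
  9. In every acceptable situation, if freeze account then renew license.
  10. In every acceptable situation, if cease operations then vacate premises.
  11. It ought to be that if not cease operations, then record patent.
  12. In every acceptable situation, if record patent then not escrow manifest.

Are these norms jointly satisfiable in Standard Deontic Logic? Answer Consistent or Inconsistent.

Premise 9 is O(freeze_account → renew_license); even if O(renew_license) held, inferring O(freeze_account) would be affirming the consequent — invalid.
So O(freeze_account) is not derivable, and the apparent clash with O(¬freeze_account) does not arise.
A world satisfying every obligation exists (e.g. cease_operations=true, escrow_manifest=true, forward_checklist=false, freeze_account=false, hold_position=false, record_audit_trail=true, record_patent=false, recuse_self=false, reject_disclosure=true, renew_license=true, vacate_premises=true); no atom is both obligatory and forbidden, so the set is consistent.

Consistent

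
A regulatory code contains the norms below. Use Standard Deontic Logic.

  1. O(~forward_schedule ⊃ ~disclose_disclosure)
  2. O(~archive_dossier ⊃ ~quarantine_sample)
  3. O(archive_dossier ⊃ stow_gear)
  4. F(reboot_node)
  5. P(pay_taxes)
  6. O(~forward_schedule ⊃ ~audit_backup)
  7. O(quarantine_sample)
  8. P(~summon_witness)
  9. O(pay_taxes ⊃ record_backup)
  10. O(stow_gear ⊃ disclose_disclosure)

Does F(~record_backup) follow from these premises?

No

Premise 9 is O(pay_taxes ⊃ record_backup), but O(pay_taxes) is not derivable from the premises (the permission P(pay_taxes) asserts only ~O(~pay_taxes), not O(pay_taxes)), so it does not yield O(record_backup).
No other premise forces O(record_backup). An ideal world satisfying every premise can still have ~record_backup true, so F(~record_backup) is not derivable.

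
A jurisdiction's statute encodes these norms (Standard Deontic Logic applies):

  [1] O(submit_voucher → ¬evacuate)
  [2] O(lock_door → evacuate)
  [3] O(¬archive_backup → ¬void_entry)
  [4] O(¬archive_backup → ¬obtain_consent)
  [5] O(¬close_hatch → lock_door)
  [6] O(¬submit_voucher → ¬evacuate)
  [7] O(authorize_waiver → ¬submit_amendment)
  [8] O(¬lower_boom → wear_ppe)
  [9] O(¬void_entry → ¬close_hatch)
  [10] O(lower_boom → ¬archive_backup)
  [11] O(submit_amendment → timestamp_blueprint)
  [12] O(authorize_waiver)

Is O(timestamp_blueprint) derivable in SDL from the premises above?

No

Premise 11 is O(submit_amendment → timestamp_blueprint), but O(submit_amendment) is not derivable from the premises, so it does not yield O(timestamp_blueprint).
No other premise forces O(timestamp_blueprint). An ideal world satisfying every premise can still have timestamp_blueprint false, so O(timestamp_blueprint) is not derivable.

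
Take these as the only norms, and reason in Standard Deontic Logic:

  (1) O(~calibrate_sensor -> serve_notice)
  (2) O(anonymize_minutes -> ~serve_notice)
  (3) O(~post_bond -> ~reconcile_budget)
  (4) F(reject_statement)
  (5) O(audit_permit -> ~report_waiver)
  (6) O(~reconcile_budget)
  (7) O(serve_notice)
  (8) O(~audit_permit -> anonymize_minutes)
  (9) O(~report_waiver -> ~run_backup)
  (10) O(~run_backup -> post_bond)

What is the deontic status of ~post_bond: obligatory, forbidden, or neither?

Forbidden

From premise 7 we have O(serve_notice).
Premise 2, O(anonymize_minutes -> ~serve_notice), contraposes to O(serve_notice -> ~anonymize_minutes); with O(serve_notice) we get O(~anonymize_minutes).
Premise 8, O(~audit_permit -> anonymize_minutes), contraposes to O(~anonymize_minutes -> audit_permit); with O(~anonymize_minutes) we get O(audit_permit).
Premise 5 is O(audit_permit -> ~report_waiver); since O(audit_permit), deontic closure gives O(~report_waiver).
With premise 9, O(~report_waiver -> ~run_backup), the K-axiom yields O(~run_backup).
From O(~run_backup) and premise 10, O(~run_backup -> post_bond), we obtain O(post_bond).
Premises 1, 3, 4, 6 do not contribute to this derivation.
Thus O(post_bond), which is F(~post_bond): ~post_bond is forbidden.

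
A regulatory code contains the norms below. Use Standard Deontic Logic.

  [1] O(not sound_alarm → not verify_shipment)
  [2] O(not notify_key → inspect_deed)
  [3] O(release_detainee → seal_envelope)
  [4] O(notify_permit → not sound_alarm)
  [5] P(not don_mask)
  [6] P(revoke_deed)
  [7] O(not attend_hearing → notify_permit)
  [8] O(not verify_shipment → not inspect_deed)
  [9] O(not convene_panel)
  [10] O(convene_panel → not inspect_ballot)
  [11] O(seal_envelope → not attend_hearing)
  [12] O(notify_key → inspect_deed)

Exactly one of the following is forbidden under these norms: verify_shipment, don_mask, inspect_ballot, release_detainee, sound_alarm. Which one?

release_detainee

Premises 12 and 2 cover both cases: O(notify_key → inspect_deed) and O(not notify_key → inspect_deed). Since notify_key ∨ not notify_key is a tautology, O(inspect_deed) follows.
The contrapositive of premise 8 (O(not verify_shipment → not inspect_deed)) is O(inspect_deed → verify_shipment), and O(inspect_deed) is already established, so O(verify_shipment).
Premise 1 is O(not sound_alarm → not verify_shipment); contrapositively O(verify_shipment → sound_alarm). Since O(verify_shipment) holds, K gives O(sound_alarm).
Premise 4 is O(notify_permit → not sound_alarm); contrapositively O(sound_alarm → not notify_permit). Since O(sound_alarm) holds, K gives O(not notify_permit).
The contrapositive of premise 7 (O(not attend_hearing → notify_permit)) is O(not notify_permit → attend_hearing), and O(not notify_permit) is already established, so O(attend_hearing).
Premise 11, O(seal_envelope → not attend_hearing), contraposes to O(attend_hearing → not seal_envelope); with O(attend_hearing) we get O(not seal_envelope).
Premise 3, O(release_detainee → seal_envelope), contraposes to O(not seal_envelope → not release_detainee); with O(not seal_envelope) we get O(not release_detainee).
So O(not release_detainee) holds, i.e. release_detainee is forbidden. None of the other listed options is forbidden under the premises.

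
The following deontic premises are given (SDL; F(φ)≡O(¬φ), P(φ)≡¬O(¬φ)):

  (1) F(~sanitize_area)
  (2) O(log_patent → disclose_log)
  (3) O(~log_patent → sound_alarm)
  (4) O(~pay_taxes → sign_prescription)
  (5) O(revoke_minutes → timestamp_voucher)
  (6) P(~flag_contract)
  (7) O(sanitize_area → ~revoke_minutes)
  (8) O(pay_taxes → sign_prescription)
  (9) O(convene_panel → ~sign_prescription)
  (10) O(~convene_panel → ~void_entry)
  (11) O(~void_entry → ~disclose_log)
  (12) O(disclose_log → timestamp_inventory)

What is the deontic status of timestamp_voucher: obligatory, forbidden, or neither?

Neither

Premise 5 is O(revoke_minutes → timestamp_voucher), but O(revoke_minutes) is not derivable from the premises, so it does not yield O(timestamp_voucher).
No premise or chain of K-axiom applications forces O(timestamp_voucher), and none forces O(~timestamp_voucher). So timestamp_voucher is neither obligatory nor forbidden under these norms.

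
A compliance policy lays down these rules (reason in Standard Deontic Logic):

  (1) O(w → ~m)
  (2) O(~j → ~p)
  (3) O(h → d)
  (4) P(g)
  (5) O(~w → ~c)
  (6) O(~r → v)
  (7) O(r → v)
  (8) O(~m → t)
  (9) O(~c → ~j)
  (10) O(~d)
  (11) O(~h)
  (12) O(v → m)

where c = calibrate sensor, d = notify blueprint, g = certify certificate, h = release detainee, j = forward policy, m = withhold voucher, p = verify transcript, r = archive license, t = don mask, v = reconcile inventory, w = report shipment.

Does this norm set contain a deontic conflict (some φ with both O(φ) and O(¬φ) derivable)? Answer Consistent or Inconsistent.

Consistent

Premise 3 is O(h → d), but O(h) is not derivable from the premises, so it does not yield O(d).
So O(d) is not derivable, and the apparent clash with O(~d) does not arise.
A world satisfying every obligation exists (e.g. c=false, d=false, g=false, h=false, j=false, m=true, p=false, r=false, t=false, v=true, w=false); no atom is both obligatory and forbidden, so the set is consistent.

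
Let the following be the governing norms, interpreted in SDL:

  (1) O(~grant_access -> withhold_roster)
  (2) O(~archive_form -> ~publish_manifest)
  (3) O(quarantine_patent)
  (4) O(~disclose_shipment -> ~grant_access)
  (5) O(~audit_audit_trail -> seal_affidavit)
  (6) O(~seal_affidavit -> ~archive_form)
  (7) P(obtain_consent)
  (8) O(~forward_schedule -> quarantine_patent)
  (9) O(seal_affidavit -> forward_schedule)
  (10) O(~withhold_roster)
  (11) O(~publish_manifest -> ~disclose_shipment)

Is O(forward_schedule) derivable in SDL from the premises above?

Yes

From premise 10 we have O(~withhold_roster).
The contrapositive of premise 1 (O(~grant_access -> withhold_roster)) is O(~withhold_roster -> grant_access), and O(~withhold_roster) is already established, so O(grant_access).
Premise 4 is O(~disclose_shipment -> ~grant_access); contrapositively O(grant_access -> disclose_shipment). Since O(grant_access) holds, K gives O(disclose_shipment).
Premise 11, O(~publish_manifest -> ~disclose_shipment), contraposes to O(disclose_shipment -> publish_manifest); with O(disclose_shipment) we get O(publish_manifest).
The contrapositive of premise 2 (O(~archive_form -> ~publish_manifest)) is O(publish_manifest -> archive_form), and O(publish_manifest) is already established, so O(archive_form).
The contrapositive of premise 6 (O(~seal_affidavit -> ~archive_form)) is O(archive_form -> seal_affidavit), and O(archive_form) is already established, so O(seal_affidavit).
With premise 9, O(seal_affidavit -> forward_schedule), the K-axiom yields O(forward_schedule).
Premises 3, 5, 7, 8 do not contribute to this derivation.
So O(forward_schedule) follows.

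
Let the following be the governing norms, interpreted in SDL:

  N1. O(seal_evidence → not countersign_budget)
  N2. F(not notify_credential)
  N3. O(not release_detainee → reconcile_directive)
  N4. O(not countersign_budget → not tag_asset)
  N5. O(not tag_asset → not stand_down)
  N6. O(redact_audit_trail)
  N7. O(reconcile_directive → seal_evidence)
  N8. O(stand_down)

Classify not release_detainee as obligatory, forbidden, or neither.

Premise 8 gives O(stand_down).
The contrapositive of premise 5 (O(not tag_asset → not stand_down)) is O(stand_down → tag_asset), and O(stand_down) is already established, so O(tag_asset).
Premise 4 is O(not countersign_budget → not tag_asset); contrapositively O(tag_asset → countersign_budget). Since O(tag_asset) holds, K gives O(countersign_budget).
Premise 1 is O(seal_evidence → not countersign_budget); contrapositively O(countersign_budget → not seal_evidence). Since O(countersign_budget) holds, K gives O(not seal_evidence).
The contrapositive of premise 7 (O(reconcile_directive → seal_evidence)) is O(not seal_evidence → not reconcile_directive), and O(not seal_evidence) is already established, so O(not reconcile_directive).
Premise 3, O(not release_detainee → reconcile_directive), contraposes to O(not reconcile_directive → release_detainee); with O(not reconcile_directive) we get O(release_detainee).
Premises 2, 6 do not contribute to this derivation.
Thus O(release_detainee), which is F(not release_detainee): not release_detainee is forbidden.

Forbidden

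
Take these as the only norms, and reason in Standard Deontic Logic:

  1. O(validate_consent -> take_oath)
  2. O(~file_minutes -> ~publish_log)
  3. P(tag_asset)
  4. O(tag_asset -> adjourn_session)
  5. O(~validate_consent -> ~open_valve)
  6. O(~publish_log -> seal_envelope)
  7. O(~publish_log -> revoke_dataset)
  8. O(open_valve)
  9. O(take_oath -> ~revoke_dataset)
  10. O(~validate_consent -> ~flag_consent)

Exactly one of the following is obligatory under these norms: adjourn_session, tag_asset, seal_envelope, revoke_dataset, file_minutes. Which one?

Premise 8 states O(open_valve) outright.
The contrapositive of premise 5 (O(~validate_consent -> ~open_valve)) is O(open_valve -> validate_consent), and O(open_valve) is already established, so O(validate_consent).
Applying K to premise 1 (O(validate_consent -> take_oath)) and O(validate_consent) yields O(take_oath).
With premise 9, O(take_oath -> ~revoke_dataset), the K-axiom yields O(~revoke_dataset).
Premise 7 is O(~publish_log -> revoke_dataset); contrapositively O(~revoke_dataset -> publish_log). Since O(~revoke_dataset) holds, K gives O(publish_log).
The contrapositive of premise 2 (O(~file_minutes -> ~publish_log)) is O(publish_log -> file_minutes), and O(publish_log) is already established, so O(file_minutes).
So O(file_minutes) holds — file_minutes is obligatory. None of the other listed options is made obligatory by any chain of premises.

file_minutes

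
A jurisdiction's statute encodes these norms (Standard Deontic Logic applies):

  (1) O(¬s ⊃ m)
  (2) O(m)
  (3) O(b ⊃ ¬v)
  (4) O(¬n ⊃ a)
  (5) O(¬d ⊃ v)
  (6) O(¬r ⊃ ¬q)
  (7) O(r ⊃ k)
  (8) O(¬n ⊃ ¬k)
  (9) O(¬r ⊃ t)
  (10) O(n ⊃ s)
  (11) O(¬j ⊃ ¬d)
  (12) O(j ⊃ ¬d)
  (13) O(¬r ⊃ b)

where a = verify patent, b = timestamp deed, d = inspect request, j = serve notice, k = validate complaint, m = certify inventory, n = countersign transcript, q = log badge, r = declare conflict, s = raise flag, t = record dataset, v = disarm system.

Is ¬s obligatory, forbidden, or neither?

By case analysis on ¬j: premise 11 gives O(¬j ⊃ ¬d) and premise 12 gives O(j ⊃ ¬d), so O(¬d) either way.
Premise 5 is O(¬d ⊃ v); since O(¬d), deontic closure gives O(v).
The contrapositive of premise 3 (O(b ⊃ ¬v)) is O(v ⊃ ¬b), and O(v) is already established, so O(¬b).
The contrapositive of premise 13 (O(¬r ⊃ b)) is O(¬b ⊃ r), and O(¬b) is already established, so O(r).
Applying K to premise 7 (O(r ⊃ k)) and O(r) yields O(k).
The contrapositive of premise 8 (O(¬n ⊃ ¬k)) is O(k ⊃ n), and O(k) is already established, so O(n).
Premise 10 is O(n ⊃ s); since O(n), deontic closure gives O(s).
Premises 1, 2, 4, 6, 9 do not contribute to this derivation.
Thus O(s), which is F(¬s): ¬s is forbidden.

Forbidden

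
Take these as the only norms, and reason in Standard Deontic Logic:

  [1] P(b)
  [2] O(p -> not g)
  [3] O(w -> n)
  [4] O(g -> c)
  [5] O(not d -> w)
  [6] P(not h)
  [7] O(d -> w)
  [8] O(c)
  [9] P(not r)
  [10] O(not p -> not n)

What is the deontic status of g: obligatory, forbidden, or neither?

Premises 5 and 7 cover both cases: O(not d -> w) and O(d -> w). Since not d ∨ d is a tautology, O(w) follows.
Applying K to premise 3 (O(w -> n)) and O(w) yields O(n).
Premise 10 is O(not p -> not n); contrapositively O(n -> p). Since O(n) holds, K gives O(p).
Applying K to premise 2 (O(p -> not g)) and O(p) yields O(not g).
Premises 1, 4, 6, 8, 9 do not contribute to this derivation.
Thus O(not g), which is F(g): g is forbidden.

Forbidden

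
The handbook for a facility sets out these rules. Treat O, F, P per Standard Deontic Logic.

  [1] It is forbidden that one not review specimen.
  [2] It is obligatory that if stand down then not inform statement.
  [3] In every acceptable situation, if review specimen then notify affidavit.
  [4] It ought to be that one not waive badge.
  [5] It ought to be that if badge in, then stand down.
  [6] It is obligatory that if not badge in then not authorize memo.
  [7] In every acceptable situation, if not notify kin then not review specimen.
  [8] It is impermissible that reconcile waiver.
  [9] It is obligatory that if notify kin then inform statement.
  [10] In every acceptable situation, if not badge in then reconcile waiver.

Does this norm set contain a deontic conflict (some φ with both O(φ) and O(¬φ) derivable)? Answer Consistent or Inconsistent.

Premise 8 is F(reconcile_waiver), i.e. O(¬reconcile_waiver).
Premise 10, O(¬badge_in → reconcile_waiver), contraposes to O(¬reconcile_waiver → badge_in); with O(¬reconcile_waiver) we get O(badge_in).
With premise 5, O(badge_in → stand_down), the K-axiom yields O(stand_down).
Applying K to premise 2 (O(stand_down → ¬inform_statement)) and O(stand_down) yields O(¬inform_statement).
Premise 9 is O(notify_kin → inform_statement); contrapositively O(¬inform_statement → ¬notify_kin). Since O(¬inform_statement) holds, K gives O(¬notify_kin).
Premise 7 is O(¬notify_kin → ¬review_specimen); since O(¬notify_kin), deontic closure gives O(¬review_specimen).
However, F(¬review_specimen) at premise 1 amounts to O(review_specimen).
We now have both O(¬review_specimen) and O(review_specimen) — review_specimen is simultaneously obligatory and forbidden, violating the D-axiom.

Inconsistent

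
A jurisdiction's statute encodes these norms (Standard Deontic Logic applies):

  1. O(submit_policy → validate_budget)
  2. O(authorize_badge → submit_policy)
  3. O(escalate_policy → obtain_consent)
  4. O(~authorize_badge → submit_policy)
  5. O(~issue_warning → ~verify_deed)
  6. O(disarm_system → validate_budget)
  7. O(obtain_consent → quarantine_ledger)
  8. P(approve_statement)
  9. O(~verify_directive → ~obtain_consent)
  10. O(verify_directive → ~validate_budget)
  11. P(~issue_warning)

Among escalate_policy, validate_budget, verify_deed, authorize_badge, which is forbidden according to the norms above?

escalate_policy

Premises 4 and 2 are O(~authorize_badge → submit_policy) and O(authorize_badge → submit_policy); every ideal world satisfies ~authorize_badge or authorize_badge, so in either case submit_policy holds — hence O(submit_policy).
Applying K to premise 1 (O(submit_policy → validate_budget)) and O(submit_policy) yields O(validate_budget).
Premise 10 is O(verify_directive → ~validate_budget); contrapositively O(validate_budget → ~verify_directive). Since O(validate_budget) holds, K gives O(~verify_directive).
Applying K to premise 9 (O(~verify_directive → ~obtain_consent)) and O(~verify_directive) yields O(~obtain_consent).
The contrapositive of premise 3 (O(escalate_policy → obtain_consent)) is O(~obtain_consent → ~escalate_policy), and O(~obtain_consent) is already established, so O(~escalate_policy).
So O(~escalate_policy) holds, i.e. escalate_policy is forbidden. None of the other listed options is forbidden under the premises.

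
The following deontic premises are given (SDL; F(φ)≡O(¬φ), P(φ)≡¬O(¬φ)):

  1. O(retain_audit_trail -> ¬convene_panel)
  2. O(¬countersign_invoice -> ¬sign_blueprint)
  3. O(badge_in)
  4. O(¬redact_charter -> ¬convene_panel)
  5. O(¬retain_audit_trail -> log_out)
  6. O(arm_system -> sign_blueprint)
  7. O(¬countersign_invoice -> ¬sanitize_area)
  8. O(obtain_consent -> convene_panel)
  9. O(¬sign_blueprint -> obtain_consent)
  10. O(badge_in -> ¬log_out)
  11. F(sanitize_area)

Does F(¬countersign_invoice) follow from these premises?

Premise 3 states O(badge_in) outright.
Premise 10 is O(badge_in -> ¬log_out); since O(badge_in), deontic closure gives O(¬log_out).
The contrapositive of premise 5 (O(¬retain_audit_trail -> log_out)) is O(¬log_out -> retain_audit_trail), and O(¬log_out) is already established, so O(retain_audit_trail).
From O(retain_audit_trail) and premise 1, O(retain_audit_trail -> ¬convene_panel), we obtain O(¬convene_panel).
The contrapositive of premise 8 (O(obtain_consent -> convene_panel)) is O(¬convene_panel -> ¬obtain_consent), and O(¬convene_panel) is already established, so O(¬obtain_consent).
Premise 9 is O(¬sign_blueprint -> obtain_consent); contrapositively O(¬obtain_consent -> sign_blueprint). Since O(¬obtain_consent) holds, K gives O(sign_blueprint).
Premise 2 is O(¬countersign_invoice -> ¬sign_blueprint); contrapositively O(sign_blueprint -> countersign_invoice). Since O(sign_blueprint) holds, K gives O(countersign_invoice).
Premises 4, 6, 7, 11 do not contribute to this derivation.
So O(countersign_invoice) holds, i.e. F(¬countersign_invoice). The claim follows.

Yes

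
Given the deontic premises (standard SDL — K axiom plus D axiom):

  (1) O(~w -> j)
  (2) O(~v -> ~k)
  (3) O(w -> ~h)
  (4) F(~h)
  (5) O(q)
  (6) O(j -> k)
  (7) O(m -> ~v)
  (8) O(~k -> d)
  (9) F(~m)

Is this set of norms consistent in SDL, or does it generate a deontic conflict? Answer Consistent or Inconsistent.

Inconsistent

F(~h) at premise 4 means O(h).
The contrapositive of premise 3 (O(w -> ~h)) is O(h -> ~w), and O(h) is already established, so O(~w).
With premise 1, O(~w -> j), the K-axiom yields O(j).
With premise 6, O(j -> k), the K-axiom yields O(k).
Premise 2, O(~v -> ~k), contraposes to O(k -> v); with O(k) we get O(v).
Premise 7, O(m -> ~v), contraposes to O(v -> ~m); with O(v) we get O(~m).
However, F(~m) at premise 9 amounts to O(m).
We now have both O(~m) and O(m) — m is simultaneously obligatory and forbidden, violating the D-axiom.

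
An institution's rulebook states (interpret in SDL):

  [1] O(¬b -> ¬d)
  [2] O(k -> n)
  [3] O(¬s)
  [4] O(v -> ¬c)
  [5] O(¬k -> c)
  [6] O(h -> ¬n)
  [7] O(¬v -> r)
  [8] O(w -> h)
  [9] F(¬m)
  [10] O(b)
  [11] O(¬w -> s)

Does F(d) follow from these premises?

Premise 1 is O(¬b -> ¬d), but O(¬b) is not derivable from the premises, so it does not yield O(¬d).
No other premise forces O(¬d). An ideal world satisfying every premise can still have d true, so F(d) is not derivable.

No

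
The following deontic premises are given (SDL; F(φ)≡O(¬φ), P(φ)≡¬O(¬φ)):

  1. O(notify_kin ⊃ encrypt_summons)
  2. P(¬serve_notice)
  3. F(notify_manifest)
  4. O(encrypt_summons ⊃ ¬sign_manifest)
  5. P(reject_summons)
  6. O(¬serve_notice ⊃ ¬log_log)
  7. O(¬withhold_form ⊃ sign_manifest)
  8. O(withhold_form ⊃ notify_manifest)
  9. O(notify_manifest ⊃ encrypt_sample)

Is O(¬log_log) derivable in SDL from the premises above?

No

Premise 6 is O(¬serve_notice ⊃ ¬log_log), but O(¬serve_notice) is not derivable from the premises (the permission P(¬serve_notice) asserts only ¬O(serve_notice), not O(¬serve_notice)), so it does not yield O(¬log_log).
No other premise forces O(¬log_log). An ideal world satisfying every premise can still have ¬log_log false, so O(¬log_log) is not derivable.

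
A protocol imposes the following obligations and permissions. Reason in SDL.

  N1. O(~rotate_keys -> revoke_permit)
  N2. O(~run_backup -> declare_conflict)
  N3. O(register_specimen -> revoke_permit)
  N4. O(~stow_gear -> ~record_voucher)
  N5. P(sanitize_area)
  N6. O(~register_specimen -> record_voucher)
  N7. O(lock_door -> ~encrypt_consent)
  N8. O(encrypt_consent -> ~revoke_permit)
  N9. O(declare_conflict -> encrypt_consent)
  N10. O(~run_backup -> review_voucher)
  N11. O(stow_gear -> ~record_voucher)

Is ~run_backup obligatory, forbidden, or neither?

Premises 11 and 4 are O(stow_gear -> ~record_voucher) and O(~stow_gear -> ~record_voucher); every ideal world satisfies stow_gear or ~stow_gear, so in either case ~record_voucher holds — hence O(~record_voucher).
The contrapositive of premise 6 (O(~register_specimen -> record_voucher)) is O(~record_voucher -> register_specimen), and O(~record_voucher) is already established, so O(register_specimen).
Premise 3 is O(register_specimen -> revoke_permit); since O(register_specimen), deontic closure gives O(revoke_permit).
Premise 8 is O(encrypt_consent -> ~revoke_permit); contrapositively O(revoke_permit -> ~encrypt_consent). Since O(revoke_permit) holds, K gives O(~encrypt_consent).
Premise 9 is O(declare_conflict -> encrypt_consent); contrapositively O(~encrypt_consent -> ~declare_conflict). Since O(~encrypt_consent) holds, K gives O(~declare_conflict).
Premise 2 is O(~run_backup -> declare_conflict); contrapositively O(~declare_conflict -> run_backup). Since O(~declare_conflict) holds, K gives O(run_backup).
Premises 1, 5, 7, 10 do not contribute to this derivation.
Thus O(run_backup), which is F(~run_backup): ~run_backup is forbidden.

Forbidden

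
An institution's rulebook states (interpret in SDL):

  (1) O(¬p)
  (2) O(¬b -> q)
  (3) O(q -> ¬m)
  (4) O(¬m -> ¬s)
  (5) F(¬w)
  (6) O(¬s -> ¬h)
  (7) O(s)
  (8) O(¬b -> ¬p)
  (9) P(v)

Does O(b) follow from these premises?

Premise 7 gives O(s).
The contrapositive of premise 4 (O(¬m -> ¬s)) is O(s -> m), and O(s) is already established, so O(m).
Premise 3, O(q -> ¬m), contraposes to O(m -> ¬q); with O(m) we get O(¬q).
Premise 2, O(¬b -> q), contraposes to O(¬q -> b); with O(¬q) we get O(b).
Premises 1, 5, 6, 8, 9 do not contribute to this derivation.
So O(b) follows.

Yes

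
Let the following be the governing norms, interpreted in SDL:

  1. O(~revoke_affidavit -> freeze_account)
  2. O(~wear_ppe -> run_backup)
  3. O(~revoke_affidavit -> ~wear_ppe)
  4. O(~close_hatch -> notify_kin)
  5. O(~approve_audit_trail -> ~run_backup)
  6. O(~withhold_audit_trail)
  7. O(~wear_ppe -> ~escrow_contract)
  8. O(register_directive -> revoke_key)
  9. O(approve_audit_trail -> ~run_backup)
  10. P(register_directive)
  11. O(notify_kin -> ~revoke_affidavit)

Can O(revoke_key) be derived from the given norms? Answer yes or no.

Premise 8 is O(register_directive -> revoke_key), but O(register_directive) is not derivable from the premises (the permission P(register_directive) asserts only ~O(~register_directive), not O(register_directive)), so it does not yield O(revoke_key).
No other premise forces O(revoke_key). An ideal world satisfying every premise can still have revoke_key false, so O(revoke_key) is not derivable.

No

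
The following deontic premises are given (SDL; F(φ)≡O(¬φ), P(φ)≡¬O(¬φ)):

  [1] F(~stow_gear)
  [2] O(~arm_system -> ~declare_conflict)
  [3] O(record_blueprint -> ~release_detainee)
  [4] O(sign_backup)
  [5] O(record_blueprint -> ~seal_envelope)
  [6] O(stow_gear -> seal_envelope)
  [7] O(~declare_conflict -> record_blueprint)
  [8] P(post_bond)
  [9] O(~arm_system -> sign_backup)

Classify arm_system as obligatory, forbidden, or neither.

Obligatory

Premise 1 is F(~stow_gear), i.e. O(stow_gear).
From O(stow_gear) and premise 6, O(stow_gear -> seal_envelope), we obtain O(seal_envelope).
Premise 5, O(record_blueprint -> ~seal_envelope), contraposes to O(seal_envelope -> ~record_blueprint); with O(seal_envelope) we get O(~record_blueprint).
Premise 7, O(~declare_conflict -> record_blueprint), contraposes to O(~record_blueprint -> declare_conflict); with O(~record_blueprint) we get O(declare_conflict).
Premise 2 is O(~arm_system -> ~declare_conflict); contrapositively O(declare_conflict -> arm_system). Since O(declare_conflict) holds, K gives O(arm_system).
Premises 3, 4, 8, 9 do not contribute to this derivation.
Hence arm_system is obligatory.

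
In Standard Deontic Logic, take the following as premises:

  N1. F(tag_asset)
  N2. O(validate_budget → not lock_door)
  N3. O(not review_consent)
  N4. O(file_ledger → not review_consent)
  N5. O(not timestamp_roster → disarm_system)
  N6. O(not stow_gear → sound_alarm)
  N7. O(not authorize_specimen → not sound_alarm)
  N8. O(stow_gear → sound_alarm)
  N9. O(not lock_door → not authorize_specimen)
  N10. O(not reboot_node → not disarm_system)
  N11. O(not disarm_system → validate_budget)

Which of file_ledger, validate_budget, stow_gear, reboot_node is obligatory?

Premises 6 and 8 are O(not stow_gear → sound_alarm) and O(stow_gear → sound_alarm); every ideal world satisfies not stow_gear or stow_gear, so in either case sound_alarm holds — hence O(sound_alarm).
Premise 7 is O(not authorize_specimen → not sound_alarm); contrapositively O(sound_alarm → authorize_specimen). Since O(sound_alarm) holds, K gives O(authorize_specimen).
The contrapositive of premise 9 (O(not lock_door → not authorize_specimen)) is O(authorize_specimen → lock_door), and O(authorize_specimen) is already established, so O(lock_door).
Premise 2 is O(validate_budget → not lock_door); contrapositively O(lock_door → not validate_budget). Since O(lock_door) holds, K gives O(not validate_budget).
Premise 11, O(not disarm_system → validate_budget), contraposes to O(not validate_budget → disarm_system); with O(not validate_budget) we get O(disarm_system).
Premise 10 is O(not reboot_node → not disarm_system); contrapositively O(disarm_system → reboot_node). Since O(disarm_system) holds, K gives O(reboot_node).
So O(reboot_node) holds — reboot_node is obligatory. None of the other listed options is made obligatory by any chain of premises.

reboot_node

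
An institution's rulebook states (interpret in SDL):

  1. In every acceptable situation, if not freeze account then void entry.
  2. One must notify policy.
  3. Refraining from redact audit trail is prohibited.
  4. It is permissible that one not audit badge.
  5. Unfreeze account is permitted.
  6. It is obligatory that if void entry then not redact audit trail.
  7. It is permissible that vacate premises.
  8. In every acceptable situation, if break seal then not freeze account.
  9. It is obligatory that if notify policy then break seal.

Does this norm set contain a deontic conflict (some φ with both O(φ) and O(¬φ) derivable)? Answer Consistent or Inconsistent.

Premise 2 states O(notify_policy) outright.
Applying K to premise 9 (O(notify_policy → break_seal)) and O(notify_policy) yields O(break_seal).
Premise 8 is O(break_seal → ¬freeze_account); since O(break_seal), deontic closure gives O(¬freeze_account).
With premise 1, O(¬freeze_account → void_entry), the K-axiom yields O(void_entry).
From O(void_entry) and premise 6, O(void_entry → ¬redact_audit_trail), we obtain O(¬redact_audit_trail).
Yet premise 3 is F(¬redact_audit_trail), i.e. O(redact_audit_trail).
We now have both O(¬redact_audit_trail) and O(redact_audit_trail) — redact_audit_trail is simultaneously obligatory and forbidden, violating the D-axiom.

Inconsistent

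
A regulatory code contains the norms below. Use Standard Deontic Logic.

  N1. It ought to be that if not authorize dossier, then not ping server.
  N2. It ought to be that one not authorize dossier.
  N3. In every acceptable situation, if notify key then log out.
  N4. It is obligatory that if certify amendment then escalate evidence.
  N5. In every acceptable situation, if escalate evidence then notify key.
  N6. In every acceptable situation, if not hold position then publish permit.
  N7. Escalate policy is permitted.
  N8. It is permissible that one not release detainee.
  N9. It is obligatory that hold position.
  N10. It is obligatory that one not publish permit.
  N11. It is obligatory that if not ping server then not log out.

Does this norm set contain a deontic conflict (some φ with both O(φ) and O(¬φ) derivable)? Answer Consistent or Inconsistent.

Consistent

Premise 6 is O(¬hold_position → publish_permit), but O(¬hold_position) is not derivable from the premises, so it does not yield O(publish_permit).
So O(publish_permit) is not derivable, and the apparent clash with O(¬publish_permit) does not arise.
A world satisfying every obligation exists (e.g. authorize_dossier=false, certify_amendment=false, escalate_evidence=false, escalate_policy=false, hold_position=true, log_out=false, notify_key=false, ping_server=false, publish_permit=false, release_detainee=false); no atom is both obligatory and forbidden, so the set is consistent.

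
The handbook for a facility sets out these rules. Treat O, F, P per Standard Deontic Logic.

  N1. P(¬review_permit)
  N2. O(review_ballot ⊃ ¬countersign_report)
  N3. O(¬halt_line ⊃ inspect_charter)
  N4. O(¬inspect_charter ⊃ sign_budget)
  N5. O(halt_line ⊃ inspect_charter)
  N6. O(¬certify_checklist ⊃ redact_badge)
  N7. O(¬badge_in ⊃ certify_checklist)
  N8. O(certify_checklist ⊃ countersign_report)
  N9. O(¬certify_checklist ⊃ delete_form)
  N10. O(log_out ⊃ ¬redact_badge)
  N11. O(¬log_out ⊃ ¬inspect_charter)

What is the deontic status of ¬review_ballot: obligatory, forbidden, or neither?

Obligatory

Premises 3 and 5 cover both cases: O(¬halt_line ⊃ inspect_charter) and O(halt_line ⊃ inspect_charter). Since ¬halt_line ∨ halt_line is a tautology, O(inspect_charter) follows.
Premise 11 is O(¬log_out ⊃ ¬inspect_charter); contrapositively O(inspect_charter ⊃ log_out). Since O(inspect_charter) holds, K gives O(log_out).
With premise 10, O(log_out ⊃ ¬redact_badge), the K-axiom yields O(¬redact_badge).
Premise 6, O(¬certify_checklist ⊃ redact_badge), contraposes to O(¬redact_badge ⊃ certify_checklist); with O(¬redact_badge) we get O(certify_checklist).
Premise 8 is O(certify_checklist ⊃ countersign_report); since O(certify_checklist), deontic closure gives O(countersign_report).
The contrapositive of premise 2 (O(review_ballot ⊃ ¬countersign_report)) is O(countersign_report ⊃ ¬review_ballot), and O(countersign_report) is already established, so O(¬review_ballot).
Premises 1, 4, 7, 9 do not contribute to this derivation.
Hence ¬review_ballot is obligatory.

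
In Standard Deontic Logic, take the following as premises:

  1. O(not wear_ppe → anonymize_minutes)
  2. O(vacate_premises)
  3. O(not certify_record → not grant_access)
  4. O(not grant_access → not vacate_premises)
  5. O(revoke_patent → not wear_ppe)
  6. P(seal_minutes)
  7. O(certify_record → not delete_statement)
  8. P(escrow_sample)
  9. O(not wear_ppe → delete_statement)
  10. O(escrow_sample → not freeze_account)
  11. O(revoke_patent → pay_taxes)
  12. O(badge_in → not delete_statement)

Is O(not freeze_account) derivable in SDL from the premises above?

No

Premise 10 is O(escrow_sample → not freeze_account), but O(escrow_sample) is not derivable from the premises (the permission P(escrow_sample) asserts only not O(not escrow_sample), not O(escrow_sample)), so it does not yield O(not freeze_account).
No other premise forces O(not freeze_account). An ideal world satisfying every premise can still have not freeze_account false, so O(not freeze_account) is not derivable.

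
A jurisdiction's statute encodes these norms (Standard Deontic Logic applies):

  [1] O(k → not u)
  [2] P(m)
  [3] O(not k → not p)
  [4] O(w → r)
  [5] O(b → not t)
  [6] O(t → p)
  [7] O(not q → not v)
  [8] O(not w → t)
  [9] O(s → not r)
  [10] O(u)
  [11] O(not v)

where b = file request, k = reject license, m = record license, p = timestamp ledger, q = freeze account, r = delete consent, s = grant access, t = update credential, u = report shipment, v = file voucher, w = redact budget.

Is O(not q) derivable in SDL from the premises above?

Premise 7 is O(not q → not v); even if O(not v) held, inferring O(not q) would be affirming the consequent — invalid.
No other premise forces O(not q). An ideal world satisfying every premise can still have not q false, so O(not q) is not derivable.

No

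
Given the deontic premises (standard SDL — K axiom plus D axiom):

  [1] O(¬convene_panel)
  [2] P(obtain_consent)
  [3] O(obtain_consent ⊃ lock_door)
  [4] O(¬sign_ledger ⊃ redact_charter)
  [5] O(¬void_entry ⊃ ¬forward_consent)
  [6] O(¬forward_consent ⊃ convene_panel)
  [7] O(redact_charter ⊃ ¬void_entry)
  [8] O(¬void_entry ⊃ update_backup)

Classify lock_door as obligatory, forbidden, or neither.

Neither

Premise 3 is O(obtain_consent ⊃ lock_door), but O(obtain_consent) is not derivable from the premises (the permission P(obtain_consent) asserts only ¬O(¬obtain_consent), not O(obtain_consent)), so it does not yield O(lock_door).
No premise or chain of K-axiom applications forces O(lock_door), and none forces O(¬lock_door). So lock_door is neither obligatory nor forbidden under these norms.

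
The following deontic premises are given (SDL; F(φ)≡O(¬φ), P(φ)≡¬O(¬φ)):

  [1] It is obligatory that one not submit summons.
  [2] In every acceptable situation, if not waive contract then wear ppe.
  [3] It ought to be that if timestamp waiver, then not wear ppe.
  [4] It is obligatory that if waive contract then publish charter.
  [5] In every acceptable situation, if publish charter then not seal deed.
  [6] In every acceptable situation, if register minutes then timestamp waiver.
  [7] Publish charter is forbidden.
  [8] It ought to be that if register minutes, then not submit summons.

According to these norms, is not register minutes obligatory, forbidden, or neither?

Obligatory

Premise 7, F(publish_charter), is equivalent to O(¬publish_charter).
The contrapositive of premise 4 (O(waive_contract → publish_charter)) is O(¬publish_charter → ¬waive_contract), and O(¬publish_charter) is already established, so O(¬waive_contract).
Applying K to premise 2 (O(¬waive_contract → wear_ppe)) and O(¬waive_contract) yields O(wear_ppe).
Premise 3 is O(timestamp_waiver → ¬wear_ppe); contrapositively O(wear_ppe → ¬timestamp_waiver). Since O(wear_ppe) holds, K gives O(¬timestamp_waiver).
Premise 6, O(register_minutes → timestamp_waiver), contraposes to O(¬timestamp_waiver → ¬register_minutes); with O(¬timestamp_waiver) we get O(¬register_minutes).
Premises 1, 5, 8 do not contribute to this derivation.
Hence ¬register_minutes is obligatory.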